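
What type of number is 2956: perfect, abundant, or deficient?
deficient

Proper divisors of 2956: sum = 1 + 2 + 4 + 739 + 1478 = 2224
Since 2224 < 2956, 2956 is deficient.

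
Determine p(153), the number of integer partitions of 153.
54770336324

p(n) counts ways to write n as a sum of positive integers (order ignored).
Euler's pentagonal recurrence: p(k) = p(k-1) + p(k-2) - p(k-5) - p(k-7) + p(k-12) + p(k-15) - ... (offsets j(3j∓1)/2, signs ++--, p(0)=1, p(<0)=0).
DP table for k = 0..152: p(0)=1, p(1)=1, p(2)=2, p(3)=3, p(4)=5, p(5)=7, p(6)=11, p(7)=15, p(8)=22, p(9)=30, p(10)=42, p(11)=56, p(12)=77, p(13)=101, p(14)=135, p(15)=176, p(16)=231, p(17)=297, p(18)=385, p(19)=490, p(20)=627, p(21)=792, p(22)=1002, p(23)=1255, p(24)=1575, p(25)=1958, p(26)=2436, p(27)=3010, p(28)=3718, p(29)=4565, p(30)=5604, p(31)=6842, p(32)=8349, p(33)=10143, p(34)=12310, p(35)=14883, p(36)=17977, p(37)=21637, p(38)=26015, p(39)=31185, p(40)=37338, p(41)=44583, p(42)=53174, p(43)=63261, p(44)=75175, p(45)=89134, p(46)=105558, p(47)=124754, p(48)=147273, p(49)=173525, p(50)=204226, p(51)=239943, p(52)=281589, p(53)=329931, p(54)=386155, p(55)=451276, p(56)=526823, p(57)=614154, p(58)=715220, p(59)=831820, p(60)=966467, p(61)=1121505, p(62)=1300156, p(63)=1505499, p(64)=1741630, p(65)=2012558, p(66)=2323520, p(67)=2679689, p(68)=3087735, p(69)=3554345, p(70)=4087968, p(71)=4697205, p(72)=5392783, p(73)=6185689, p(74)=7089500, p(75)=8118264, p(76)=9289091, p(77)=10619863, p(78)=12132164, p(79)=13848650, p(80)=15796476, p(81)=18004327, p(82)=20506255, p(83)=23338469, p(84)=26543660, p(85)=30167357, p(86)=34262962, p(87)=38887673, p(88)=44108109, p(89)=49995925, p(90)=56634173, p(91)=64112359, p(92)=72533807, p(93)=82010177, p(94)=92669720, p(95)=104651419, p(96)=118114304, p(97)=133230930, p(98)=150198136, p(99)=169229875, p(100)=190569292, p(101)=214481126, p(102)=241265379, p(103)=271248950, p(104)=304801365, p(105)=342325709, p(106)=384276336, p(107)=431149389, p(108)=483502844, p(109)=541946240, p(110)=607163746, p(111)=679903203, p(112)=761002156, p(113)=851376628, p(114)=952050665, p(115)=1064144451, p(116)=1188908248, p(117)=1327710076, p(118)=1482074143, p(119)=1653668665, p(120)=1844349560, p(121)=2056148051, p(122)=2291320912, p(123)=2552338241, p(124)=2841940500, p(125)=3163127352, p(126)=3519222692, p(127)=3913864295, p(128)=4351078600, p(129)=4835271870, p(130)=5371315400, p(131)=5964539504, p(132)=6620830889, p(133)=7346629512, p(134)=8149040695, p(135)=9035836076, p(136)=10015581680, p(137)=11097645016, p(138)=12292341831, p(139)=13610949895, p(140)=15065878135, p(141)=16670689208, p(142)=18440293320, p(143)=20390982757, p(144)=22540654445, p(145)=24908858009, p(146)=27517052599, p(147)=30388671978, p(148)=33549419497, p(149)=37027355200, p(150)=40853235313, p(151)=45060624582, p(152)=49686288421.
Final step: p(153) = p(152) + p(151) - p(148) - p(146) + p(141) + p(138) - p(131) - p(127) + p(118) + p(113) - p(102) - p(96) + p(83) + p(76) - p(61) - p(53) + p(36) + p(27) - p(8)
= 49686288421 + 45060624582 - 33549419497 - 27517052599 + 16670689208 + 12292341831 - 5964539504 - 3913864295 + 1482074143 + 851376628 - 241265379 - 118114304 + 23338469 + 9289091 - 1121505 - 329931 + 17977 + 3010 - 22
= 54770336324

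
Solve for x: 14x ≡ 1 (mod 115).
74

gcd(14, 115) = 1, so the inverse exists.
Extended Euclidean algorithm on (115, 14):
115 = 8 × 14 + 3  ⟹  3 = (1)·115 + (-8)·14
14 = 4 × 3 + 2  ⟹  2 = (-4)·115 + (33)·14
3 = 1 × 2 + 1  ⟹  1 = (5)·115 + (-41)·14
So (-41)·14 ≡ 1 (mod 115), i.e. 14^(-1) ≡ -41 ≡ 74 (mod 115).
Check: 14 × 74 = 1036 ≡ 1 (mod 115)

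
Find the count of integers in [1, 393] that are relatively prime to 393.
260

393 = 3 × 131
φ(n) = n × ∏(1 - 1/p) for each prime p dividing n
φ(393) = 393 × (1 - 1/3) × (1 - 1/131) = 260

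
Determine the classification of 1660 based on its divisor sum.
abundant

Proper divisors of 1660: sum = 1 + 2 + 4 + 5 + 10 + 20 + 83 + 166 + 332 + 415 + 830 = 1868
Since 1868 > 1660, 1660 is abundant.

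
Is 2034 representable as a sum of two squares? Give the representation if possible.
3² + 45² (a=3, b=45)

Factorization: 2034 = 2 × 3^2 × 113
By Fermat: n is sum of two squares iff every prime p ≡ 3 (mod 4) appears to even power.
All primes ≡ 3 (mod 4) appear to even power.
Search a = 0, 1, 2, … for 2034 - a² a perfect square: first hit at a = 3: 2034 - 9 = 2025 = 45².
2034 = 3² + 45² = 9 + 2025 ✓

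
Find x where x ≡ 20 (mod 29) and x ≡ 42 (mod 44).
658

Using Chinese Remainder Theorem:
M = 29 × 44 = 1276
M1 = 44, M2 = 29
y1 = 44^(-1) mod 29 = 2
y2 = 29^(-1) mod 44 = 41
x = (20×44×2 + 42×29×41) mod 1276 = 658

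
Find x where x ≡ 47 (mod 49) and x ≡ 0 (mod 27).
243

Using Chinese Remainder Theorem:
M = 49 × 27 = 1323
M1 = 27, M2 = 49
y1 = 27^(-1) mod 49 = 20
y2 = 49^(-1) mod 27 = 16
x = (47×27×20 + 0×49×16) mod 1323 = 243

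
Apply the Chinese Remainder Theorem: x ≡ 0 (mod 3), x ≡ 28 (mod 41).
69

Using Chinese Remainder Theorem:
M = 3 × 41 = 123
M1 = 41, M2 = 3
y1 = 41^(-1) mod 3 = 2
y2 = 3^(-1) mod 41 = 14
x = (0×41×2 + 28×3×14) mod 123 = 69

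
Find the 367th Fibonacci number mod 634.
491

Matrix identity: Q^n = [[F_(n+1), F_n], [F_n, F_(n-1)]] with Q = [[1,1],[1,0]].
n = 367 = 101101111₂. Square-and-multiply, entries mod 634:
Q^1 = [[1,1],[1,0]]
Q^2 = (Q^1)² = [[2,1],[1,1]]
Q^5 = (Q^2)²·Q = [[8,5],[5,3]]
Q^11 = (Q^5)²·Q = [[144,89],[89,55]]
Q^22 = (Q^11)² = [[127,593],[593,168]]
Q^45 = (Q^22)²·Q = [[9,58],[58,585]]
Q^91 = (Q^45)²·Q = [[491,275],[275,216]]
Q^183 = (Q^91)²·Q = [[127,340],[340,421]]
Q^367 = (Q^183)²·Q = [[415,491],[491,558]]
F_367 mod 634 = Q^367[0][1] = 491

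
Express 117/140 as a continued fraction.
[0; 1, 5, 11, 2]

Euclidean algorithm steps:
117 = 0 × 140 + 117
140 = 1 × 117 + 23
117 = 5 × 23 + 2
23 = 11 × 2 + 1
2 = 2 × 1 + 0
Continued fraction: [0; 1, 5, 11, 2]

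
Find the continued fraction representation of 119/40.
[2; 1, 39]

Euclidean algorithm steps:
119 = 2 × 40 + 39
40 = 1 × 39 + 1
39 = 39 × 1 + 0
Continued fraction: [2; 1, 39]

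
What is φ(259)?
216

259 = 7 × 37
φ(n) = n × ∏(1 - 1/p) for each prime p dividing n
φ(259) = 259 × (1 - 1/7) × (1 - 1/37) = 216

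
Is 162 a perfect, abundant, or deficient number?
abundant

Proper divisors of 162: sum = 1 + 2 + 3 + 6 + 9 + 18 + 27 + 54 + 81 = 201
Since 201 > 162, 162 is abundant.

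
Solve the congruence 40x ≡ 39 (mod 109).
x ≡ 80 (mod 109)

gcd(40, 109) = 1, which divides 39, so solutions exist.
Find 40^(-1) mod 109 by the extended Euclidean algorithm:
109 = 2 × 40 + 29  ⟹  29 = (1)·109 + (-2)·40
40 = 1 × 29 + 11  ⟹  11 = (-1)·109 + (3)·40
29 = 2 × 11 + 7  ⟹  7 = (3)·109 + (-8)·40
11 = 1 × 7 + 4  ⟹  4 = (-4)·109 + (11)·40
7 = 1 × 4 + 3  ⟹  3 = (7)·109 + (-19)·40
4 = 1 × 3 + 1  ⟹  1 = (-11)·109 + (30)·40
So (30)·40 ≡ 1 (mod 109), i.e. 40^(-1) ≡ 30 (mod 109).
x ≡ 30 × 39 = 1170 ≡ 80 (mod 109).
Check: 40 × 80 = 3200 ≡ 39 (mod 109).
Unique solution: x ≡ 80 (mod 109)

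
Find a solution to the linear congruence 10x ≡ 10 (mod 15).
x ≡ 1 (mod 3)

gcd(10, 15) = 5, which divides 10, so solutions exist.
Divide through by 5: 2x ≡ 2 (mod 3).
Find 2^(-1) mod 3 by the extended Euclidean algorithm:
3 = 1 × 2 + 1  ⟹  1 = (1)·3 + (-1)·2
So (-1)·2 ≡ 1 (mod 3), i.e. 2^(-1) ≡ -1 ≡ 2 (mod 3).
x ≡ 2 × 2 = 4 ≡ 1 (mod 3).
Check: 10 × 1 = 10 ≡ 10 (mod 15).
x ≡ 1 (mod 3), giving 5 solutions mod 15.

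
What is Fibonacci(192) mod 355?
114

Matrix identity: Q^n = [[F_(n+1), F_n], [F_n, F_(n-1)]] with Q = [[1,1],[1,0]].
n = 192 = 11000000₂. Square-and-multiply, entries mod 355:
Q^1 = [[1,1],[1,0]]
Q^3 = (Q^1)²·Q = [[3,2],[2,1]]
Q^6 = (Q^3)² = [[13,8],[8,5]]
Q^12 = (Q^6)² = [[233,144],[144,89]]
Q^24 = (Q^12)² = [[120,218],[218,257]]
Q^48 = (Q^24)² = [[154,181],[181,328]]
Q^96 = (Q^48)² = [[32,267],[267,120]]
Q^192 = (Q^96)² = [[248,114],[114,134]]
F_192 mod 355 = Q^192[0][1] = 114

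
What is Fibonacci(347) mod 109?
99

Matrix identity: Q^n = [[F_(n+1), F_n], [F_n, F_(n-1)]] with Q = [[1,1],[1,0]].
n = 347 = 101011011₂. Square-and-multiply, entries mod 109:
Q^1 = [[1,1],[1,0]]
Q^2 = (Q^1)² = [[2,1],[1,1]]
Q^5 = (Q^2)²·Q = [[8,5],[5,3]]
Q^10 = (Q^5)² = [[89,55],[55,34]]
Q^21 = (Q^10)²·Q = [[53,46],[46,7]]
Q^43 = (Q^21)²·Q = [[55,20],[20,35]]
Q^86 = (Q^43)² = [[46,56],[56,99]]
Q^173 = (Q^86)²·Q = [[74,20],[20,54]]
Q^347 = (Q^173)²·Q = [[43,99],[99,53]]
F_347 mod 109 = Q^347[0][1] = 99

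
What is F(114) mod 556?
336

Matrix identity: Q^n = [[F_(n+1), F_n], [F_n, F_(n-1)]] with Q = [[1,1],[1,0]].
n = 114 = 1110010₂. Square-and-multiply, entries mod 556:
Q^1 = [[1,1],[1,0]]
Q^3 = (Q^1)²·Q = [[3,2],[2,1]]
Q^7 = (Q^3)²·Q = [[21,13],[13,8]]
Q^14 = (Q^7)² = [[54,377],[377,233]]
Q^28 = (Q^14)² = [[485,335],[335,150]]
Q^57 = (Q^28)²·Q = [[283,506],[506,333]]
Q^114 = (Q^57)² = [[301,336],[336,521]]
F_114 mod 556 = Q^114[0][1] = 336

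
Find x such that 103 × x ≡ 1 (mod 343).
10

gcd(103, 343) = 1, so the inverse exists.
Extended Euclidean algorithm on (343, 103):
343 = 3 × 103 + 34  ⟹  34 = (1)·343 + (-3)·103
103 = 3 × 34 + 1  ⟹  1 = (-3)·343 + (10)·103
So (10)·103 ≡ 1 (mod 343), i.e. 103^(-1) ≡ 10 (mod 343).
Check: 103 × 10 = 1030 ≡ 1 (mod 343)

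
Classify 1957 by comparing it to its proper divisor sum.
deficient

Proper divisors of 1957: sum = 1 + 19 + 103 = 123
Since 123 < 1957, 1957 is deficient.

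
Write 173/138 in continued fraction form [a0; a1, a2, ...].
[1; 3, 1, 16, 2]

Euclidean algorithm steps:
173 = 1 × 138 + 35
138 = 3 × 35 + 33
35 = 1 × 33 + 2
33 = 16 × 2 + 1
2 = 2 × 1 + 0
Continued fraction: [1; 3, 1, 16, 2]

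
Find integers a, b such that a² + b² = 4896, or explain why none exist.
36² + 60² (a=36, b=60)

Factorization: 4896 = 2^5 × 3^2 × 17
By Fermat: n is sum of two squares iff every prime p ≡ 3 (mod 4) appears to even power.
All primes ≡ 3 (mod 4) appear to even power.
Search a = 0, 1, 2, … for 4896 - a² a perfect square: first hit at a = 36: 4896 - 1296 = 3600 = 60².
4896 = 36² + 60² = 1296 + 3600 ✓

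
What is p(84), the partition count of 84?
26543660

p(n) counts ways to write n as a sum of positive integers (order ignored).
Euler's pentagonal recurrence: p(k) = p(k-1) + p(k-2) - p(k-5) - p(k-7) + p(k-12) + p(k-15) - ... (offsets j(3j∓1)/2, signs ++--, p(0)=1, p(<0)=0).
DP table for k = 0..83: p(0)=1, p(1)=1, p(2)=2, p(3)=3, p(4)=5, p(5)=7, p(6)=11, p(7)=15, p(8)=22, p(9)=30, p(10)=42, p(11)=56, p(12)=77, p(13)=101, p(14)=135, p(15)=176, p(16)=231, p(17)=297, p(18)=385, p(19)=490, p(20)=627, p(21)=792, p(22)=1002, p(23)=1255, p(24)=1575, p(25)=1958, p(26)=2436, p(27)=3010, p(28)=3718, p(29)=4565, p(30)=5604, p(31)=6842, p(32)=8349, p(33)=10143, p(34)=12310, p(35)=14883, p(36)=17977, p(37)=21637, p(38)=26015, p(39)=31185, p(40)=37338, p(41)=44583, p(42)=53174, p(43)=63261, p(44)=75175, p(45)=89134, p(46)=105558, p(47)=124754, p(48)=147273, p(49)=173525, p(50)=204226, p(51)=239943, p(52)=281589, p(53)=329931, p(54)=386155, p(55)=451276, p(56)=526823, p(57)=614154, p(58)=715220, p(59)=831820, p(60)=966467, p(61)=1121505, p(62)=1300156, p(63)=1505499, p(64)=1741630, p(65)=2012558, p(66)=2323520, p(67)=2679689, p(68)=3087735, p(69)=3554345, p(70)=4087968, p(71)=4697205, p(72)=5392783, p(73)=6185689, p(74)=7089500, p(75)=8118264, p(76)=9289091, p(77)=10619863, p(78)=12132164, p(79)=13848650, p(80)=15796476, p(81)=18004327, p(82)=20506255, p(83)=23338469.
Final step: p(84) = p(83) + p(82) - p(79) - p(77) + p(72) + p(69) - p(62) - p(58) + p(49) + p(44) - p(33) - p(27) + p(14) + p(7)
= 23338469 + 20506255 - 13848650 - 10619863 + 5392783 + 3554345 - 1300156 - 715220 + 173525 + 75175 - 10143 - 3010 + 135 + 15
= 26543660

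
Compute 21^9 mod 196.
49

Repeated squaring. Binary of 9 = 1001.
21^1 ≡ 21 (mod 196); 21^2 ≡ 49 (mod 196); 21^4 ≡ 49 (mod 196); 21^8 ≡ 49 (mod 196)
21^9 = 21^1 × 21^8 ≡ 49 (mod 196)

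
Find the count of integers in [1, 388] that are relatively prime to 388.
192

388 = 2^2 × 97
φ(n) = n × ∏(1 - 1/p) for each prime p dividing n
φ(388) = 388 × (1 - 1/2) × (1 - 1/97) = 192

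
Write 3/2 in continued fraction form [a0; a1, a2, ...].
[1; 2]

Euclidean algorithm steps:
3 = 1 × 2 + 1
2 = 2 × 1 + 0
Continued fraction: [1; 2]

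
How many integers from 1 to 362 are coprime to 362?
180

362 = 2 × 181
φ(n) = n × ∏(1 - 1/p) for each prime p dividing n
φ(362) = 362 × (1 - 1/2) × (1 - 1/181) = 180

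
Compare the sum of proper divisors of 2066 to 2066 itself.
deficient

Proper divisors of 2066: sum = 1 + 2 + 1033 = 1036
Since 1036 < 2066, 2066 is deficient.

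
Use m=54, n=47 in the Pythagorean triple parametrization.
(707, 5076, 5125)

Euclid's formula: a = m² - n², b = 2mn, c = m² + n²
m = 54, n = 47
a = 54² - 47² = 2916 - 2209 = 707
b = 2 × 54 × 47 = 5076
c = 54² + 47² = 2916 + 2209 = 5125
Verification: 707² + 5076² = 499849 + 25765776 = 26265625 = 5125² ✓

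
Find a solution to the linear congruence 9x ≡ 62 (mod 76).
x ≡ 66 (mod 76)

gcd(9, 76) = 1, which divides 62, so solutions exist.
Find 9^(-1) mod 76 by the extended Euclidean algorithm:
76 = 8 × 9 + 4  ⟹  4 = (1)·76 + (-8)·9
9 = 2 × 4 + 1  ⟹  1 = (-2)·76 + (17)·9
So (17)·9 ≡ 1 (mod 76), i.e. 9^(-1) ≡ 17 (mod 76).
x ≡ 17 × 62 = 1054 ≡ 66 (mod 76).
Check: 9 × 66 = 594 ≡ 62 (mod 76).
Unique solution: x ≡ 66 (mod 76)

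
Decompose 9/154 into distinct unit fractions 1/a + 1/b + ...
1/18 + 1/347 + 1/240471

Greedy algorithm:
9/154: ceiling(154/9) = 18, use 1/18
2/693: ceiling(693/2) = 347, use 1/347
1/240471: ceiling(240471/1) = 240471, use 1/240471
Result: 9/154 = 1/18 + 1/347 + 1/240471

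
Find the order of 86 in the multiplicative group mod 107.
53

107 is prime, so ord(86) divides φ(107) = 106.
Divisors of 106: 1, 2, 53, 106.
Repeated squaring: 86^1 ≡ 86, 86^2 ≡ 13, 86^4 ≡ 62, 86^8 ≡ 99, 86^16 ≡ 64, 86^32 ≡ 30, 86^64 ≡ 44 (mod 107).
Test 86^d mod 107 for each divisor d in increasing order:
86^1 ≡ 86
86^2 ≡ 13
86^53 = 86^32·86^16·86^4·86^1 ≡ 1  ← first divisor giving 1
The order is 53.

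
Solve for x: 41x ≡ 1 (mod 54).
29

gcd(41, 54) = 1, so the inverse exists.
Extended Euclidean algorithm on (54, 41):
54 = 1 × 41 + 13  ⟹  13 = (1)·54 + (-1)·41
41 = 3 × 13 + 2  ⟹  2 = (-3)·54 + (4)·41
13 = 6 × 2 + 1  ⟹  1 = (19)·54 + (-25)·41
So (-25)·41 ≡ 1 (mod 54), i.e. 41^(-1) ≡ -25 ≡ 29 (mod 54).
Check: 41 × 29 = 1189 ≡ 1 (mod 54)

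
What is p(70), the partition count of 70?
4087968

p(n) counts ways to write n as a sum of positive integers (order ignored).
Euler's pentagonal recurrence: p(k) = p(k-1) + p(k-2) - p(k-5) - p(k-7) + p(k-12) + p(k-15) - ... (offsets j(3j∓1)/2, signs ++--, p(0)=1, p(<0)=0).
DP table for k = 0..69: p(0)=1, p(1)=1, p(2)=2, p(3)=3, p(4)=5, p(5)=7, p(6)=11, p(7)=15, p(8)=22, p(9)=30, p(10)=42, p(11)=56, p(12)=77, p(13)=101, p(14)=135, p(15)=176, p(16)=231, p(17)=297, p(18)=385, p(19)=490, p(20)=627, p(21)=792, p(22)=1002, p(23)=1255, p(24)=1575, p(25)=1958, p(26)=2436, p(27)=3010, p(28)=3718, p(29)=4565, p(30)=5604, p(31)=6842, p(32)=8349, p(33)=10143, p(34)=12310, p(35)=14883, p(36)=17977, p(37)=21637, p(38)=26015, p(39)=31185, p(40)=37338, p(41)=44583, p(42)=53174, p(43)=63261, p(44)=75175, p(45)=89134, p(46)=105558, p(47)=124754, p(48)=147273, p(49)=173525, p(50)=204226, p(51)=239943, p(52)=281589, p(53)=329931, p(54)=386155, p(55)=451276, p(56)=526823, p(57)=614154, p(58)=715220, p(59)=831820, p(60)=966467, p(61)=1121505, p(62)=1300156, p(63)=1505499, p(64)=1741630, p(65)=2012558, p(66)=2323520, p(67)=2679689, p(68)=3087735, p(69)=3554345.
Final step: p(70) = p(69) + p(68) - p(65) - p(63) + p(58) + p(55) - p(48) - p(44) + p(35) + p(30) - p(19) - p(13) + p(0)
= 3554345 + 3087735 - 2012558 - 1505499 + 715220 + 451276 - 147273 - 75175 + 14883 + 5604 - 490 - 101 + 1
= 4087968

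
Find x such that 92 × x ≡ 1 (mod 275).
3

gcd(92, 275) = 1, so the inverse exists.
Extended Euclidean algorithm on (275, 92):
275 = 2 × 92 + 91  ⟹  91 = (1)·275 + (-2)·92
92 = 1 × 91 + 1  ⟹  1 = (-1)·275 + (3)·92
So (3)·92 ≡ 1 (mod 275), i.e. 92^(-1) ≡ 3 (mod 275).
Check: 92 × 3 = 276 ≡ 1 (mod 275)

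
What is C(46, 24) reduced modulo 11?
6

Using Lucas' theorem:
Write n=46 and k=24 in base 11:
n in base 11: [4, 2]
k in base 11: [2, 2]
C(46,24) mod 11 = ∏ C(n_i, k_i) mod 11
Digit binomials (mod 11): C(4,2) = 6; C(2,2) = 1
Product: 6 × 1 = 6 ≡ 6 (mod 11)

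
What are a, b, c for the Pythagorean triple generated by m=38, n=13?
(1275, 988, 1613)

Euclid's formula: a = m² - n², b = 2mn, c = m² + n²
m = 38, n = 13
a = 38² - 13² = 1444 - 169 = 1275
b = 2 × 38 × 13 = 988
c = 38² + 13² = 1444 + 169 = 1613
Verification: 1275² + 988² = 1625625 + 976144 = 2601769 = 1613² ✓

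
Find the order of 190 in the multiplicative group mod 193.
16

193 is prime, so ord(190) divides φ(193) = 192.
Divisors of 192: 1, 2, 3, 4, 6, 8, 12, 16, 24, 32, 48, 64, 96, 192.
Repeated squaring: 190^1 ≡ 190, 190^2 ≡ 9, 190^4 ≡ 81, 190^8 ≡ 192, 190^16 ≡ 1, 190^32 ≡ 1, 190^64 ≡ 1, 190^128 ≡ 1 (mod 193).
Test 190^d mod 193 for each divisor d in increasing order:
190^1 ≡ 190
190^2 ≡ 9
190^3 = 190^2·190^1 ≡ 166
190^4 ≡ 81
190^6 = 190^4·190^2 ≡ 150
190^8 ≡ 192
190^12 = 190^8·190^4 ≡ 112
190^16 ≡ 1  ← first divisor giving 1
The order is 16.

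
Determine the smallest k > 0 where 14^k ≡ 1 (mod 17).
16

17 is prime, so ord(14) divides φ(17) = 16.
Divisors of 16: 1, 2, 4, 8, 16.
Repeated squaring: 14^1 ≡ 14, 14^2 ≡ 9, 14^4 ≡ 13, 14^8 ≡ 16, 14^16 ≡ 1 (mod 17).
Test 14^d mod 17 for each divisor d in increasing order:
14^1 ≡ 14
14^2 ≡ 9
14^4 ≡ 13
14^8 ≡ 16
14^16 ≡ 1  ← first divisor giving 1
The order is 16.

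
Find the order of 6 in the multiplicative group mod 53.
26

53 is prime, so ord(6) divides φ(53) = 52.
Divisors of 52: 1, 2, 4, 13, 26, 52.
Repeated squaring: 6^1 ≡ 6, 6^2 ≡ 36, 6^4 ≡ 24, 6^8 ≡ 46, 6^16 ≡ 49, 6^32 ≡ 16 (mod 53).
Test 6^d mod 53 for each divisor d in increasing order:
6^1 ≡ 6
6^2 ≡ 36
6^4 ≡ 24
6^13 = 6^8·6^4·6^1 ≡ 52
6^26 = 6^16·6^8·6^2 ≡ 1  ← first divisor giving 1
The order is 26.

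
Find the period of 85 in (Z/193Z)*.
6

193 is prime, so ord(85) divides φ(193) = 192.
Divisors of 192: 1, 2, 3, 4, 6, 8, 12, 16, 24, 32, 48, 64, 96, 192.
Repeated squaring: 85^1 ≡ 85, 85^2 ≡ 84, 85^4 ≡ 108, 85^8 ≡ 84, 85^16 ≡ 108, 85^32 ≡ 84, 85^64 ≡ 108, 85^128 ≡ 84 (mod 193).
Test 85^d mod 193 for each divisor d in increasing order:
85^1 ≡ 85
85^2 ≡ 84
85^3 = 85^2·85^1 ≡ 192
85^4 ≡ 108
85^6 = 85^4·85^2 ≡ 1  ← first divisor giving 1
The order is 6.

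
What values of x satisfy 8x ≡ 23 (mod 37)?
x ≡ 26 (mod 37)

gcd(8, 37) = 1, which divides 23, so solutions exist.
Find 8^(-1) mod 37 by the extended Euclidean algorithm:
37 = 4 × 8 + 5  ⟹  5 = (1)·37 + (-4)·8
8 = 1 × 5 + 3  ⟹  3 = (-1)·37 + (5)·8
5 = 1 × 3 + 2  ⟹  2 = (2)·37 + (-9)·8
3 = 1 × 2 + 1  ⟹  1 = (-3)·37 + (14)·8
So (14)·8 ≡ 1 (mod 37), i.e. 8^(-1) ≡ 14 (mod 37).
x ≡ 14 × 23 = 322 ≡ 26 (mod 37).
Check: 8 × 26 = 208 ≡ 23 (mod 37).
Unique solution: x ≡ 26 (mod 37)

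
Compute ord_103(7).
51

103 is prime, so ord(7) divides φ(103) = 102.
Divisors of 102: 1, 2, 3, 6, 17, 34, 51, 102.
Repeated squaring: 7^1 ≡ 7, 7^2 ≡ 49, 7^4 ≡ 32, 7^8 ≡ 97, 7^16 ≡ 36, 7^32 ≡ 60, 7^64 ≡ 98 (mod 103).
Test 7^d mod 103 for each divisor d in increasing order:
7^1 ≡ 7
7^2 ≡ 49
7^3 = 7^2·7^1 ≡ 34
7^6 = 7^4·7^2 ≡ 23
7^17 = 7^16·7^1 ≡ 46
7^34 = 7^32·7^2 ≡ 56
7^51 = 7^32·7^16·7^2·7^1 ≡ 1  ← first divisor giving 1
The order is 51.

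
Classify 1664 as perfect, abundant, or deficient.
abundant

Proper divisors of 1664: sum = 1 + 2 + 4 + 8 + 13 + 16 + 26 + 32 + 52 + 64 + 104 + 128 + 208 + 416 + 832 = 1906
Since 1906 > 1664, 1664 is abundant.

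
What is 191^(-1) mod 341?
25

gcd(191, 341) = 1, so the inverse exists.
Extended Euclidean algorithm on (341, 191):
341 = 1 × 191 + 150  ⟹  150 = (1)·341 + (-1)·191
191 = 1 × 150 + 41  ⟹  41 = (-1)·341 + (2)·191
150 = 3 × 41 + 27  ⟹  27 = (4)·341 + (-7)·191
41 = 1 × 27 + 14  ⟹  14 = (-5)·341 + (9)·191
27 = 1 × 14 + 13  ⟹  13 = (9)·341 + (-16)·191
14 = 1 × 13 + 1  ⟹  1 = (-14)·341 + (25)·191
So (25)·191 ≡ 1 (mod 341), i.e. 191^(-1) ≡ 25 (mod 341).
Check: 191 × 25 = 4775 ≡ 1 (mod 341)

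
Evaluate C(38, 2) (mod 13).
1

Using Lucas' theorem:
Write n=38 and k=2 in base 13:
n in base 13: [2, 12]
k in base 13: [0, 2]
C(38,2) mod 13 = ∏ C(n_i, k_i) mod 13
Digit binomials (mod 13): C(2,0) = 1; C(12,2) = 66 ≡ 1
Product: 1 × 1 = 1 ≡ 1 (mod 13)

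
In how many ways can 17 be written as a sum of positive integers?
297

p(n) counts ways to write n as a sum of positive integers (order ignored).
Euler's pentagonal recurrence: p(k) = p(k-1) + p(k-2) - p(k-5) - p(k-7) + p(k-12) + p(k-15) - ... (offsets j(3j∓1)/2, signs ++--, p(0)=1, p(<0)=0).
DP table for k = 0..16: p(0)=1, p(1)=1, p(2)=2, p(3)=3, p(4)=5, p(5)=7, p(6)=11, p(7)=15, p(8)=22, p(9)=30, p(10)=42, p(11)=56, p(12)=77, p(13)=101, p(14)=135, p(15)=176, p(16)=231.
Final step: p(17) = p(16) + p(15) - p(12) - p(10) + p(5) + p(2)
= 231 + 176 - 77 - 42 + 7 + 2
= 297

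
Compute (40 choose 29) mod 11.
3

Using Lucas' theorem:
Write n=40 and k=29 in base 11:
n in base 11: [3, 7]
k in base 11: [2, 7]
C(40,29) mod 11 = ∏ C(n_i, k_i) mod 11
Digit binomials (mod 11): C(3,2) = 3; C(7,7) = 1
Product: 3 × 1 = 3 ≡ 3 (mod 11)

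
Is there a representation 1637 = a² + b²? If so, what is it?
26² + 31² (a=26, b=31)

Factorization: 1637 = 1637
By Fermat: n is sum of two squares iff every prime p ≡ 3 (mod 4) appears to even power.
All primes ≡ 3 (mod 4) appear to even power.
Search a = 0, 1, 2, … for 1637 - a² a perfect square: first hit at a = 26: 1637 - 676 = 961 = 31².
1637 = 26² + 31² = 676 + 961 ✓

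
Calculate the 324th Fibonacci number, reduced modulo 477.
0

Matrix identity: Q^n = [[F_(n+1), F_n], [F_n, F_(n-1)]] with Q = [[1,1],[1,0]].
n = 324 = 101000100₂. Square-and-multiply, entries mod 477:
Q^1 = [[1,1],[1,0]]
Q^2 = (Q^1)² = [[2,1],[1,1]]
Q^5 = (Q^2)²·Q = [[8,5],[5,3]]
Q^10 = (Q^5)² = [[89,55],[55,34]]
Q^20 = (Q^10)² = [[452,87],[87,365]]
Q^40 = (Q^20)² = [[85,6],[6,79]]
Q^81 = (Q^40)²·Q = [[136,106],[106,30]]
Q^162 = (Q^81)² = [[158,424],[424,211]]
Q^324 = (Q^162)² = [[107,0],[0,107]]
F_324 mod 477 = Q^324[0][1] = 0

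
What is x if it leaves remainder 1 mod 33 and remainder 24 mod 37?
727

Using Chinese Remainder Theorem:
M = 33 × 37 = 1221
M1 = 37, M2 = 33
y1 = 37^(-1) mod 33 = 25
y2 = 33^(-1) mod 37 = 9
x = (1×37×25 + 24×33×9) mod 1221 = 727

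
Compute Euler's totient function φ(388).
192

388 = 2^2 × 97
φ(n) = n × ∏(1 - 1/p) for each prime p dividing n
φ(388) = 388 × (1 - 1/2) × (1 - 1/97) = 192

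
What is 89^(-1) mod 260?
149

gcd(89, 260) = 1, so the inverse exists.
Extended Euclidean algorithm on (260, 89):
260 = 2 × 89 + 82  ⟹  82 = (1)·260 + (-2)·89
89 = 1 × 82 + 7  ⟹  7 = (-1)·260 + (3)·89
82 = 11 × 7 + 5  ⟹  5 = (12)·260 + (-35)·89
7 = 1 × 5 + 2  ⟹  2 = (-13)·260 + (38)·89
5 = 2 × 2 + 1  ⟹  1 = (38)·260 + (-111)·89
So (-111)·89 ≡ 1 (mod 260), i.e. 89^(-1) ≡ -111 ≡ 149 (mod 260).
Check: 89 × 149 = 13261 ≡ 1 (mod 260)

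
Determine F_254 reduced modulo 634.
471

Matrix identity: Q^n = [[F_(n+1), F_n], [F_n, F_(n-1)]] with Q = [[1,1],[1,0]].
n = 254 = 11111110₂. Square-and-multiply, entries mod 634:
Q^1 = [[1,1],[1,0]]
Q^3 = (Q^1)²·Q = [[3,2],[2,1]]
Q^7 = (Q^3)²·Q = [[21,13],[13,8]]
Q^15 = (Q^7)²·Q = [[353,610],[610,377]]
Q^31 = (Q^15)²·Q = [[519,287],[287,232]]
Q^63 = (Q^31)²·Q = [[471,494],[494,611]]
Q^127 = (Q^63)²·Q = [[567,521],[521,46]]
Q^254 = (Q^127)² = [[140,471],[471,303]]
F_254 mod 634 = Q^254[0][1] = 471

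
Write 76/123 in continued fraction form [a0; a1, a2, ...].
[0; 1, 1, 1, 1, 1, 1, 1, 1, 3]

Euclidean algorithm steps:
76 = 0 × 123 + 76
123 = 1 × 76 + 47
76 = 1 × 47 + 29
47 = 1 × 29 + 18
29 = 1 × 18 + 11
18 = 1 × 11 + 7
11 = 1 × 7 + 4
7 = 1 × 4 + 3
4 = 1 × 3 + 1
3 = 3 × 1 + 0
Continued fraction: [0; 1, 1, 1, 1, 1, 1, 1, 1, 3]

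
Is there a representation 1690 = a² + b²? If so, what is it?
3² + 41² (a=3, b=41)

Factorization: 1690 = 2 × 5 × 13^2
By Fermat: n is sum of two squares iff every prime p ≡ 3 (mod 4) appears to even power.
All primes ≡ 3 (mod 4) appear to even power.
Search a = 0, 1, 2, … for 1690 - a² a perfect square: first hit at a = 3: 1690 - 9 = 1681 = 41².
1690 = 3² + 41² = 9 + 1681 ✓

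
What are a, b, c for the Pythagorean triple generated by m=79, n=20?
(5841, 3160, 6641)

Euclid's formula: a = m² - n², b = 2mn, c = m² + n²
m = 79, n = 20
a = 79² - 20² = 6241 - 400 = 5841
b = 2 × 79 × 20 = 3160
c = 79² + 20² = 6241 + 400 = 6641
Verification: 5841² + 3160² = 34117281 + 9985600 = 44102881 = 6641² ✓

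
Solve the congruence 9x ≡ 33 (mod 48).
x ≡ 9 (mod 16)

gcd(9, 48) = 3, which divides 33, so solutions exist.
Divide through by 3: 3x ≡ 11 (mod 16).
Find 3^(-1) mod 16 by the extended Euclidean algorithm:
16 = 5 × 3 + 1  ⟹  1 = (1)·16 + (-5)·3
So (-5)·3 ≡ 1 (mod 16), i.e. 3^(-1) ≡ -5 ≡ 11 (mod 16).
x ≡ 11 × 11 = 121 ≡ 9 (mod 16).
Check: 9 × 9 = 81 ≡ 33 (mod 48).
x ≡ 9 (mod 16), giving 3 solutions mod 48.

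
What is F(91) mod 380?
229

Matrix identity: Q^n = [[F_(n+1), F_n], [F_n, F_(n-1)]] with Q = [[1,1],[1,0]].
n = 91 = 1011011₂. Square-and-multiply, entries mod 380:
Q^1 = [[1,1],[1,0]]
Q^2 = (Q^1)² = [[2,1],[1,1]]
Q^5 = (Q^2)²·Q = [[8,5],[5,3]]
Q^11 = (Q^5)²·Q = [[144,89],[89,55]]
Q^22 = (Q^11)² = [[157,231],[231,306]]
Q^45 = (Q^22)²·Q = [[283,110],[110,173]]
Q^91 = (Q^45)²·Q = [[229,229],[229,0]]
F_91 mod 380 = Q^91[0][1] = 229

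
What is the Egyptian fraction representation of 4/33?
1/9 + 1/99

Greedy algorithm:
4/33: ceiling(33/4) = 9, use 1/9
1/99: ceiling(99/1) = 99, use 1/99
Result: 4/33 = 1/9 + 1/99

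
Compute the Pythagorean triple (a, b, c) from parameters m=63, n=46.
(1853, 5796, 6085)

Euclid's formula: a = m² - n², b = 2mn, c = m² + n²
m = 63, n = 46
a = 63² - 46² = 3969 - 2116 = 1853
b = 2 × 63 × 46 = 5796
c = 63² + 46² = 3969 + 2116 = 6085
Verification: 1853² + 5796² = 3433609 + 33593616 = 37027225 = 6085² ✓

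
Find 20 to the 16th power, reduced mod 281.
163

Repeated squaring. Binary of 16 = 10000.
20^1 ≡ 20 (mod 281); 20^2 ≡ 119 (mod 281); 20^4 ≡ 111 (mod 281); 20^8 ≡ 238 (mod 281); 20^16 ≡ 163 (mod 281)
20^16 = 20^16 ≡ 163 (mod 281)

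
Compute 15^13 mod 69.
51

Repeated squaring. Binary of 13 = 1101.
15^1 ≡ 15 (mod 69); 15^2 ≡ 18 (mod 69); 15^4 ≡ 48 (mod 69); 15^8 ≡ 27 (mod 69)
15^13 = 15^1 × 15^4 × 15^8 ≡ 51 (mod 69)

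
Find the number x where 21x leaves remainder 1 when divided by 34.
13

gcd(21, 34) = 1, so the inverse exists.
Extended Euclidean algorithm on (34, 21):
34 = 1 × 21 + 13  ⟹  13 = (1)·34 + (-1)·21
21 = 1 × 13 + 8  ⟹  8 = (-1)·34 + (2)·21
13 = 1 × 8 + 5  ⟹  5 = (2)·34 + (-3)·21
8 = 1 × 5 + 3  ⟹  3 = (-3)·34 + (5)·21
5 = 1 × 3 + 2  ⟹  2 = (5)·34 + (-8)·21
3 = 1 × 2 + 1  ⟹  1 = (-8)·34 + (13)·21
So (13)·21 ≡ 1 (mod 34), i.e. 21^(-1) ≡ 13 (mod 34).
Check: 21 × 13 = 273 ≡ 1 (mod 34)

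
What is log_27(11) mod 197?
191

Baby-step giant-step with step n = ⌈√197⌉ = 15.
Baby steps 27^j mod 197 (j:value) for j=0..14: 0:1, 1:27, 2:138, 3:180, 4:132, 5:18, 6:92, 7:120, 8:88, 9:12, 10:127, 11:80, 12:190, 13:8, 14:19.
Giant-step multiplier: 27^(-15) ≡ 27^(196-15) = 27^181 ≡ 149 (mod 197).
Giant steps γ_i = 11·149^i mod 197: γ_0=11, γ_1=63, γ_2=128, γ_3=160, γ_4=3, γ_5=53, γ_6=17, γ_7=169, γ_8=162, γ_9=104, γ_10=130, γ_11=64, γ_12=80 (in table at j=11).
x = i·n + j = 12·15 + 11 = 191.
Check: 27^191 ≡ 11 (mod 197).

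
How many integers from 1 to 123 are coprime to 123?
80

123 = 3 × 41
φ(n) = n × ∏(1 - 1/p) for each prime p dividing n
φ(123) = 123 × (1 - 1/3) × (1 - 1/41) = 80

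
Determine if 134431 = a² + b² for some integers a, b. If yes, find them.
Not possible

Factorization: 134431 = 11^3 × 101
By Fermat: n is sum of two squares iff every prime p ≡ 3 (mod 4) appears to even power.
Prime(s) ≡ 3 (mod 4) with odd exponent: [(11, 3)]
Therefore 134431 cannot be expressed as a² + b².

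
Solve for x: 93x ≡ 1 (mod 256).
245

gcd(93, 256) = 1, so the inverse exists.
Extended Euclidean algorithm on (256, 93):
256 = 2 × 93 + 70  ⟹  70 = (1)·256 + (-2)·93
93 = 1 × 70 + 23  ⟹  23 = (-1)·256 + (3)·93
70 = 3 × 23 + 1  ⟹  1 = (4)·256 + (-11)·93
So (-11)·93 ≡ 1 (mod 256), i.e. 93^(-1) ≡ -11 ≡ 245 (mod 256).
Check: 93 × 245 = 22785 ≡ 1 (mod 256)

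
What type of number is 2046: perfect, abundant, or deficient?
abundant

Proper divisors of 2046: sum = 1 + 2 + 3 + 6 + 11 + 22 + 31 + 33 + 62 + 66 + 93 + 186 + 341 + 682 + 1023 = 2562
Since 2562 > 2046, 2046 is abundant.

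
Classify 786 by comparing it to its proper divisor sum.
abundant

Proper divisors of 786: sum = 1 + 2 + 3 + 6 + 131 + 262 + 393 = 798
Since 798 > 786, 786 is abundant.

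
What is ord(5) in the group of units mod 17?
16

17 is prime, so ord(5) divides φ(17) = 16.
Divisors of 16: 1, 2, 4, 8, 16.
Repeated squaring: 5^1 ≡ 5, 5^2 ≡ 8, 5^4 ≡ 13, 5^8 ≡ 16, 5^16 ≡ 1 (mod 17).
Test 5^d mod 17 for each divisor d in increasing order:
5^1 ≡ 5
5^2 ≡ 8
5^4 ≡ 13
5^8 ≡ 16
5^16 ≡ 1  ← first divisor giving 1
The order is 16.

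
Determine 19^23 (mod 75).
34

Repeated squaring. Binary of 23 = 10111.
19^1 ≡ 19 (mod 75); 19^2 ≡ 61 (mod 75); 19^4 ≡ 46 (mod 75); 19^8 ≡ 16 (mod 75); 19^16 ≡ 31 (mod 75)
19^23 = 19^1 × 19^2 × 19^4 × 19^16 ≡ 34 (mod 75)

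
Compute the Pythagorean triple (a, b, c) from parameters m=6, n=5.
(11, 60, 61)

Euclid's formula: a = m² - n², b = 2mn, c = m² + n²
m = 6, n = 5
a = 6² - 5² = 36 - 25 = 11
b = 2 × 6 × 5 = 60
c = 6² + 5² = 36 + 25 = 61
Verification: 11² + 60² = 121 + 3600 = 3721 = 61² ✓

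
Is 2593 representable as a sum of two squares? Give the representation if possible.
17² + 48² (a=17, b=48)

Factorization: 2593 = 2593
By Fermat: n is sum of two squares iff every prime p ≡ 3 (mod 4) appears to even power.
All primes ≡ 3 (mod 4) appear to even power.
Search a = 0, 1, 2, … for 2593 - a² a perfect square: first hit at a = 17: 2593 - 289 = 2304 = 48².
2593 = 17² + 48² = 289 + 2304 ✓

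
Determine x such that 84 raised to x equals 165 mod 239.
208

Baby-step giant-step with step n = ⌈√239⌉ = 16.
Baby steps 84^j mod 239 (j:value) for j=0..15: 0:1, 1:84, 2:125, 3:223, 4:90, 5:151, 6:17, 7:233, 8:213, 9:206, 10:96, 11:177, 12:50, 13:137, 14:36, 15:156.
Giant-step multiplier: 84^(-16) ≡ 84^(238-16) = 84^222 ≡ 204 (mod 239).
Giant steps γ_i = 165·204^i mod 239: γ_0=165, γ_1=200, γ_2=170, γ_3=25, γ_4=81, γ_5=33, γ_6=40, γ_7=34, γ_8=5, γ_9=64, γ_10=150, γ_11=8, γ_12=198, γ_13=1 (in table at j=0).
x = i·n + j = 13·16 + 0 = 208.
Check: 84^208 ≡ 165 (mod 239).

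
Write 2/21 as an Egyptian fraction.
1/11 + 1/231

Greedy algorithm:
2/21: ceiling(21/2) = 11, use 1/11
1/231: ceiling(231/1) = 231, use 1/231
Result: 2/21 = 1/11 + 1/231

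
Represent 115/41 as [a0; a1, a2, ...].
[2; 1, 4, 8]

Euclidean algorithm steps:
115 = 2 × 41 + 33
41 = 1 × 33 + 8
33 = 4 × 8 + 1
8 = 8 × 1 + 0
Continued fraction: [2; 1, 4, 8]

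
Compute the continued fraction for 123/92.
[1; 2, 1, 30]

Euclidean algorithm steps:
123 = 1 × 92 + 31
92 = 2 × 31 + 30
31 = 1 × 30 + 1
30 = 30 × 1 + 0
Continued fraction: [1; 2, 1, 30]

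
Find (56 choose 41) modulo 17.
0

Using Lucas' theorem:
Write n=56 and k=41 in base 17:
n in base 17: [3, 5]
k in base 17: [2, 7]
C(56,41) mod 17 = ∏ C(n_i, k_i) mod 17
Digit binomials (mod 17): C(3,2) = 3; C(5,7) = 0 (k_i > n_i)
Product: 3 × 0 = 0 ≡ 0 (mod 17)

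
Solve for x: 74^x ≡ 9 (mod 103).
78

Baby-step giant-step with step n = ⌈√103⌉ = 11.
Baby steps 74^j mod 103 (j:value) for j=0..10: 0:1, 1:74, 2:17, 3:22, 4:83, 5:65, 6:72, 7:75, 8:91, 9:39, 10:2.
Giant-step multiplier: 74^(-11) ≡ 74^(102-11) = 74^91 ≡ 87 (mod 103).
Giant steps γ_i = 9·87^i mod 103: γ_0=9, γ_1=62, γ_2=38, γ_3=10, γ_4=46, γ_5=88, γ_6=34, γ_7=74 (in table at j=1).
x = i·n + j = 7·11 + 1 = 78.
Check: 74^78 ≡ 9 (mod 103).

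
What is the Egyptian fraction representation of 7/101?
1/15 + 1/379 + 1/574185

Greedy algorithm:
7/101: ceiling(101/7) = 15, use 1/15
4/1515: ceiling(1515/4) = 379, use 1/379
1/574185: ceiling(574185/1) = 574185, use 1/574185
Result: 7/101 = 1/15 + 1/379 + 1/574185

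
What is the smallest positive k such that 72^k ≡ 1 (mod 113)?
56

113 is prime, so ord(72) divides φ(113) = 112.
Divisors of 112: 1, 2, 4, 7, 8, 14, 16, 28, 56, 112.
Repeated squaring: 72^1 ≡ 72, 72^2 ≡ 99, 72^4 ≡ 83, 72^8 ≡ 109, 72^16 ≡ 16, 72^32 ≡ 30, 72^64 ≡ 109 (mod 113).
Test 72^d mod 113 for each divisor d in increasing order:
72^1 ≡ 72
72^2 ≡ 99
72^4 ≡ 83
72^7 = 72^4·72^2·72^1 ≡ 69
72^8 ≡ 109
72^14 = 72^8·72^4·72^2 ≡ 15
72^16 ≡ 16
72^28 = 72^16·72^8·72^4 ≡ 112
72^56 = 72^32·72^16·72^8 ≡ 1  ← first divisor giving 1
The order is 56.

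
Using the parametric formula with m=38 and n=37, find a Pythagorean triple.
(75, 2812, 2813)

Euclid's formula: a = m² - n², b = 2mn, c = m² + n²
m = 38, n = 37
a = 38² - 37² = 1444 - 1369 = 75
b = 2 × 38 × 37 = 2812
c = 38² + 37² = 1444 + 1369 = 2813
Verification: 75² + 2812² = 5625 + 7907344 = 7912969 = 2813² ✓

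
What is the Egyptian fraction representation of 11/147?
1/14 + 1/294

Greedy algorithm:
11/147: ceiling(147/11) = 14, use 1/14
1/294: ceiling(294/1) = 294, use 1/294
Result: 11/147 = 1/14 + 1/294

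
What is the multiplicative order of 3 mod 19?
18

19 is prime, so ord(3) divides φ(19) = 18.
Divisors of 18: 1, 2, 3, 6, 9, 18.
Repeated squaring: 3^1 ≡ 3, 3^2 ≡ 9, 3^4 ≡ 5, 3^8 ≡ 6, 3^16 ≡ 17 (mod 19).
Test 3^d mod 19 for each divisor d in increasing order:
3^1 ≡ 3
3^2 ≡ 9
3^3 = 3^2·3^1 ≡ 8
3^6 = 3^4·3^2 ≡ 7
3^9 = 3^8·3^1 ≡ 18
3^18 = 3^16·3^2 ≡ 1  ← first divisor giving 1
The order is 18.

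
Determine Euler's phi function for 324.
108

324 = 2^2 × 3^4
φ(n) = n × ∏(1 - 1/p) for each prime p dividing n
φ(324) = 324 × (1 - 1/2) × (1 - 1/3) = 108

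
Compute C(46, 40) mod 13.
7

Using Lucas' theorem:
Write n=46 and k=40 in base 13:
n in base 13: [3, 7]
k in base 13: [3, 1]
C(46,40) mod 13 = ∏ C(n_i, k_i) mod 13
Digit binomials (mod 13): C(3,3) = 1; C(7,1) = 7
Product: 1 × 7 = 7 ≡ 7 (mod 13)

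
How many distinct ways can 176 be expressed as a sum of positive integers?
476715857290

p(n) counts ways to write n as a sum of positive integers (order ignored).
Euler's pentagonal recurrence: p(k) = p(k-1) + p(k-2) - p(k-5) - p(k-7) + p(k-12) + p(k-15) - ... (offsets j(3j∓1)/2, signs ++--, p(0)=1, p(<0)=0).
DP table for k = 0..175: p(0)=1, p(1)=1, p(2)=2, p(3)=3, p(4)=5, p(5)=7, p(6)=11, p(7)=15, p(8)=22, p(9)=30, p(10)=42, p(11)=56, p(12)=77, p(13)=101, p(14)=135, p(15)=176, p(16)=231, p(17)=297, p(18)=385, p(19)=490, p(20)=627, p(21)=792, p(22)=1002, p(23)=1255, p(24)=1575, p(25)=1958, p(26)=2436, p(27)=3010, p(28)=3718, p(29)=4565, p(30)=5604, p(31)=6842, p(32)=8349, p(33)=10143, p(34)=12310, p(35)=14883, p(36)=17977, p(37)=21637, p(38)=26015, p(39)=31185, p(40)=37338, p(41)=44583, p(42)=53174, p(43)=63261, p(44)=75175, p(45)=89134, p(46)=105558, p(47)=124754, p(48)=147273, p(49)=173525, p(50)=204226, p(51)=239943, p(52)=281589, p(53)=329931, p(54)=386155, p(55)=451276, p(56)=526823, p(57)=614154, p(58)=715220, p(59)=831820, p(60)=966467, p(61)=1121505, p(62)=1300156, p(63)=1505499, p(64)=1741630, p(65)=2012558, p(66)=2323520, p(67)=2679689, p(68)=3087735, p(69)=3554345, p(70)=4087968, p(71)=4697205, p(72)=5392783, p(73)=6185689, p(74)=7089500, p(75)=8118264, p(76)=9289091, p(77)=10619863, p(78)=12132164, p(79)=13848650, p(80)=15796476, p(81)=18004327, p(82)=20506255, p(83)=23338469, p(84)=26543660, p(85)=30167357, p(86)=34262962, p(87)=38887673, p(88)=44108109, p(89)=49995925, p(90)=56634173, p(91)=64112359, p(92)=72533807, p(93)=82010177, p(94)=92669720, p(95)=104651419, p(96)=118114304, p(97)=133230930, p(98)=150198136, p(99)=169229875, p(100)=190569292, p(101)=214481126, p(102)=241265379, p(103)=271248950, p(104)=304801365, p(105)=342325709, p(106)=384276336, p(107)=431149389, p(108)=483502844, p(109)=541946240, p(110)=607163746, p(111)=679903203, p(112)=761002156, p(113)=851376628, p(114)=952050665, p(115)=1064144451, p(116)=1188908248, p(117)=1327710076, p(118)=1482074143, p(119)=1653668665, p(120)=1844349560, p(121)=2056148051, p(122)=2291320912, p(123)=2552338241, p(124)=2841940500, p(125)=3163127352, p(126)=3519222692, p(127)=3913864295, p(128)=4351078600, p(129)=4835271870, p(130)=5371315400, p(131)=5964539504, p(132)=6620830889, p(133)=7346629512, p(134)=8149040695, p(135)=9035836076, p(136)=10015581680, p(137)=11097645016, p(138)=12292341831, p(139)=13610949895, p(140)=15065878135, p(141)=16670689208, p(142)=18440293320, p(143)=20390982757, p(144)=22540654445, p(145)=24908858009, p(146)=27517052599, p(147)=30388671978, p(148)=33549419497, p(149)=37027355200, p(150)=40853235313, p(151)=45060624582, p(152)=49686288421, p(153)=54770336324, p(154)=60356673280, p(155)=66493182097, p(156)=73232243759, p(157)=80630964769, p(158)=88751778802, p(159)=97662728555, p(160)=107438159466, p(161)=118159068427, p(162)=129913904637, p(163)=142798995930, p(164)=156919475295, p(165)=172389800255, p(166)=189334822579, p(167)=207890420102, p(168)=228204732751, p(169)=250438925115, p(170)=274768617130, p(171)=301384802048, p(172)=330495499613, p(173)=362326859895, p(174)=397125074750, p(175)=435157697830.
Final step: p(176) = p(175) + p(174) - p(171) - p(169) + p(164) + p(161) - p(154) - p(150) + p(141) + p(136) - p(125) - p(119) + p(106) + p(99) - p(84) - p(76) + p(59) + p(50) - p(31) - p(21) + p(0)
= 435157697830 + 397125074750 - 301384802048 - 250438925115 + 156919475295 + 118159068427 - 60356673280 - 40853235313 + 16670689208 + 10015581680 - 3163127352 - 1653668665 + 384276336 + 169229875 - 26543660 - 9289091 + 831820 + 204226 - 6842 - 792 + 1
= 476715857290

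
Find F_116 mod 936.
861

Matrix identity: Q^n = [[F_(n+1), F_n], [F_n, F_(n-1)]] with Q = [[1,1],[1,0]].
n = 116 = 1110100₂. Square-and-multiply, entries mod 936:
Q^1 = [[1,1],[1,0]]
Q^3 = (Q^1)²·Q = [[3,2],[2,1]]
Q^7 = (Q^3)²·Q = [[21,13],[13,8]]
Q^14 = (Q^7)² = [[610,377],[377,233]]
Q^29 = (Q^14)²·Q = [[872,365],[365,507]]
Q^58 = (Q^29)² = [[665,703],[703,898]]
Q^116 = (Q^58)² = [[434,861],[861,509]]
F_116 mod 936 = Q^116[0][1] = 861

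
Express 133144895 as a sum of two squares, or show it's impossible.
Not possible

Factorization: 133144895 = 5 × 13 × 127^3
By Fermat: n is sum of two squares iff every prime p ≡ 3 (mod 4) appears to even power.
Prime(s) ≡ 3 (mod 4) with odd exponent: [(127, 3)]
Therefore 133144895 cannot be expressed as a² + b².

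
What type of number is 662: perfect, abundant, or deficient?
deficient

Proper divisors of 662: sum = 1 + 2 + 331 = 334
Since 334 < 662, 662 is deficient.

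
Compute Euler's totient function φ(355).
280

355 = 5 × 71
φ(n) = n × ∏(1 - 1/p) for each prime p dividing n
φ(355) = 355 × (1 - 1/5) × (1 - 1/71) = 280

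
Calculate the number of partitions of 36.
17977

p(n) counts ways to write n as a sum of positive integers (order ignored).
Euler's pentagonal recurrence: p(k) = p(k-1) + p(k-2) - p(k-5) - p(k-7) + p(k-12) + p(k-15) - ... (offsets j(3j∓1)/2, signs ++--, p(0)=1, p(<0)=0).
DP table for k = 0..35: p(0)=1, p(1)=1, p(2)=2, p(3)=3, p(4)=5, p(5)=7, p(6)=11, p(7)=15, p(8)=22, p(9)=30, p(10)=42, p(11)=56, p(12)=77, p(13)=101, p(14)=135, p(15)=176, p(16)=231, p(17)=297, p(18)=385, p(19)=490, p(20)=627, p(21)=792, p(22)=1002, p(23)=1255, p(24)=1575, p(25)=1958, p(26)=2436, p(27)=3010, p(28)=3718, p(29)=4565, p(30)=5604, p(31)=6842, p(32)=8349, p(33)=10143, p(34)=12310, p(35)=14883.
Final step: p(36) = p(35) + p(34) - p(31) - p(29) + p(24) + p(21) - p(14) - p(10) + p(1)
= 14883 + 12310 - 6842 - 4565 + 1575 + 792 - 135 - 42 + 1
= 17977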